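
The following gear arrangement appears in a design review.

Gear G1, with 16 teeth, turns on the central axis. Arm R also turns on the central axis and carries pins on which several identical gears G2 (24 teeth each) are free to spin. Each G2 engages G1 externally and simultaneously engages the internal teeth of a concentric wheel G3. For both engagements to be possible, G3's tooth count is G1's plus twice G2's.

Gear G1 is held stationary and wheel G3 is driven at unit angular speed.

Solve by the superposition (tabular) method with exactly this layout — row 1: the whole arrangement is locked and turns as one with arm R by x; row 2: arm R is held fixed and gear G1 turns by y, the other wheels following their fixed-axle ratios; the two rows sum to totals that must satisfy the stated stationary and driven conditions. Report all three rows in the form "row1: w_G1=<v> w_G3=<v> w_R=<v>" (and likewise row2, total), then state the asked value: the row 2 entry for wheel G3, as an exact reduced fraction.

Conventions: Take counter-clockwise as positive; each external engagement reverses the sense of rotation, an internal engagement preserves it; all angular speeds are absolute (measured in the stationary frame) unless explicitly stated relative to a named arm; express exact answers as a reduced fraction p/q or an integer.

row1: w_G1=4/5 w_G3=4/5 w_R=4/5
row2: w_G1=-4/5 w_G3=1/5 w_R=0
total: w_G1=0 w_G3=1 w_R=4/5
asked value: 1/5

planetary set (16T centre, 24T on arm, 64T internal) — Willis relation
row 1 (train locked, turned with arm): all members turn x
row 2 (arm held, sun turns y): ω_ring = −(16/64)·y, ω_arm = 0
boundary: total ω_sun = x + y = 0 and total ω_ring = x − (16/64)·y = 1  ⇒  y = -4/5, x = 4/5
row 2 ring = −(16/64)·(-4/5) = 1/5
totals (row 1 + row 2): sun 4/5 + (-4/5) = 0, ring 4/5 + 1/5 = 1, arm 4/5 + 0 = 4/5
asked cell (row2, ring) = 1/5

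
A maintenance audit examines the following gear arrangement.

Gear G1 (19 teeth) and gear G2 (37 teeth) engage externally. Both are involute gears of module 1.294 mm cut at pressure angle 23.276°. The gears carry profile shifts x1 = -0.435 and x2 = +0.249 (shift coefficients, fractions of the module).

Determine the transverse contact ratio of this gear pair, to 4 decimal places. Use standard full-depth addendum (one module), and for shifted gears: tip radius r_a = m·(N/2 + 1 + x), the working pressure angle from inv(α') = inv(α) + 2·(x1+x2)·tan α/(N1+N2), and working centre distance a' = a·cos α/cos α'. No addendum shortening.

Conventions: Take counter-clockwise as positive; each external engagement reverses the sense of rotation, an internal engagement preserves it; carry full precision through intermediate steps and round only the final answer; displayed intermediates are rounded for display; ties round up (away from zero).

1.5592

recognized (one external pair, fixed centres): single-mesh tooth geometry, m = 1.294, N1 = 19, N2 = 37
base radii: r_b1 = 11.292497, r_b2 = 21.990652
tip radii: r_a1 = 13.024110, r_a2 = 25.555206
inv(α') = inv(23.276°) + 2·(-0.435+0.249)·tan α/(19+37) = 0.02107115  ⇒  α' = 22.35086°
a' = a·cos α / cos α' = 36.2320·cos 23.276°/cos 22.35086° = 35.986743
action lengths: √(r_a1²−r_b1²) = 6.488987, √(r_a2²−r_b2²) = 13.018439
base pitch p_b = π·m·cos α = 3.734361
CR = (6.488987 + 13.018439 − 35.986743·sin 22.35086°)/3.734361 = 1.559165
contact ratio ≈ 1.5592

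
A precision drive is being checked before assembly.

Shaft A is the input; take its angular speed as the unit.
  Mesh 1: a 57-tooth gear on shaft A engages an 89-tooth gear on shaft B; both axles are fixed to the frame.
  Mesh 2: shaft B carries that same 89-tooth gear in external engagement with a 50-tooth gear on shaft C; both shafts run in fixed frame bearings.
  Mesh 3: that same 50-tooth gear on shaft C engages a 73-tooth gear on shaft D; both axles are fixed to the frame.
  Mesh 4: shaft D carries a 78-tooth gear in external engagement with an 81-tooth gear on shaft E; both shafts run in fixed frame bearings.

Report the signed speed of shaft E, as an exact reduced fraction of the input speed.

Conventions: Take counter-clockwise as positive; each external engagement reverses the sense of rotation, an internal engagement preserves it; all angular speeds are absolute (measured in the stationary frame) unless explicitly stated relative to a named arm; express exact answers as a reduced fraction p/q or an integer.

494/657

4-mesh fixed-axis compound train (all bearings frame-fixed)
mesh 1 [57T→89T]: |ω|/ω_in = 1×57/89 = 57/89, sense flips to −
mesh 2 [89T→50T]: |ω|/ω_in = (57/89)×89/50 = 57/50, sense flips to +
mesh 3 [50T→73T]: |ω|/ω_in = (57/50)×50/73 = 57/73, sense flips to −
mesh 4 [78T→81T]: |ω|/ω_in = (57/73)×78/81 = 494/657, sense flips to +
signed output speed (× input speed) = 494/657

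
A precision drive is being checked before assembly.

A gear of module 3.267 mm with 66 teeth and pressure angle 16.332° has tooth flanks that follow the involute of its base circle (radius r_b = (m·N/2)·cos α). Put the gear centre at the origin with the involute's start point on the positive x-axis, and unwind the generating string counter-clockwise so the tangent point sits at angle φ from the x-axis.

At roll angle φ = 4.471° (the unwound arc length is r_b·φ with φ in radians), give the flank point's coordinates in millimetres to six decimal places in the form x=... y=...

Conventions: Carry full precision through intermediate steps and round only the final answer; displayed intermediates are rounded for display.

x=103.775172 y=0.016377

topology: single-mesh involute geometry — m = 3.267, N = 66
pitch radius r_p = m·N/2 = 3.267·66/2 = 107.811000
base radius r_b = r_p·cos α = 107.811000·cos 16.332° = 103.460652
roll angle φ = 4.471° = 0.07803367 rad
x = r_b·(cos φ + φ·sin φ) = 103.775172
y = r_b·(sin φ − φ·cos φ) = 0.016377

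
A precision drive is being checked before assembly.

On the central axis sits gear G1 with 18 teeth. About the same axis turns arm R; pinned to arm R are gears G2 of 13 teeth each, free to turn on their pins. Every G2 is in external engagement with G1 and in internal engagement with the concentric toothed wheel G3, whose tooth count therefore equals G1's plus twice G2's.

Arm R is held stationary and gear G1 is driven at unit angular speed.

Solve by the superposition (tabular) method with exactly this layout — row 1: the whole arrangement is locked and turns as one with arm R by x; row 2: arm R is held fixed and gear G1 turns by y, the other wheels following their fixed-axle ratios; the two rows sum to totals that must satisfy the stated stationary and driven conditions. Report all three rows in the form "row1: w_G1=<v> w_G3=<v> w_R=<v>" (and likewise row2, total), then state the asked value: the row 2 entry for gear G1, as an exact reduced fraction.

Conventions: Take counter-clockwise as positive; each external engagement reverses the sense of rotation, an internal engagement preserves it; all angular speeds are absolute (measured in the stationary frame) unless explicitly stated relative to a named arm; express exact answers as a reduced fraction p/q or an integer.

recognized (axles ride arm R): planetary set, 18/13/44 teeth
row 1 (train locked, turned with arm): all members turn x
row 2 (arm held, sun turns y): ω_ring = −(18/44)·y, ω_arm = 0
boundary: total ω_arm = x = 0 and total ω_sun = x + y = 1  ⇒  y = 1, x = 0
row 2 ring = −(18/44)·1 = -9/22
totals (row 1 + row 2): sun 0 + 1 = 1, ring 0 + (-9/22) = -9/22, arm 0 + 0 = 0
asked cell (row2, sun) = 1

row1: w_G1=0 w_G3=0 w_R=0
row2: w_G1=1 w_G3=-9/22 w_R=0
total: w_G1=1 w_G3=-9/22 w_R=0
asked value: 1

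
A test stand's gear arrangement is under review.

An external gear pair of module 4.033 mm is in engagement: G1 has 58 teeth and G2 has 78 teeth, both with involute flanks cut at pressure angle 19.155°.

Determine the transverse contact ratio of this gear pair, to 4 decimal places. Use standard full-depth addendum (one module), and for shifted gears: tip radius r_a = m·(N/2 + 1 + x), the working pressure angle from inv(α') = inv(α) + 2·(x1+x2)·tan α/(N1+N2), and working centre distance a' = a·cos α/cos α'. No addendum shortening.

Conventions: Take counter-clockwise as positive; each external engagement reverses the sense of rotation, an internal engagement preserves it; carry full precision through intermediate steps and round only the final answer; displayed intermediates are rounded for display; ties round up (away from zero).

1.8524

class = single-mesh tooth geometry [involute pair 58T × 78T, m = 4.033]
base radii: r_b1 = 110.481602, r_b2 = 148.578706
tip radii: r_a1 = 120.990000, r_a2 = 161.320000
no profile shift: α' = α, a' = a
action lengths: √(r_a1²−r_b1²) = 49.319324, √(r_a2²−r_b2²) = 62.837174
base pitch p_b = π·m·cos α = 11.968558
CR = (49.319324 + 62.837174 − 274.244000·sin 19.15500°)/11.968558 = 1.852373
contact ratio ≈ 1.8524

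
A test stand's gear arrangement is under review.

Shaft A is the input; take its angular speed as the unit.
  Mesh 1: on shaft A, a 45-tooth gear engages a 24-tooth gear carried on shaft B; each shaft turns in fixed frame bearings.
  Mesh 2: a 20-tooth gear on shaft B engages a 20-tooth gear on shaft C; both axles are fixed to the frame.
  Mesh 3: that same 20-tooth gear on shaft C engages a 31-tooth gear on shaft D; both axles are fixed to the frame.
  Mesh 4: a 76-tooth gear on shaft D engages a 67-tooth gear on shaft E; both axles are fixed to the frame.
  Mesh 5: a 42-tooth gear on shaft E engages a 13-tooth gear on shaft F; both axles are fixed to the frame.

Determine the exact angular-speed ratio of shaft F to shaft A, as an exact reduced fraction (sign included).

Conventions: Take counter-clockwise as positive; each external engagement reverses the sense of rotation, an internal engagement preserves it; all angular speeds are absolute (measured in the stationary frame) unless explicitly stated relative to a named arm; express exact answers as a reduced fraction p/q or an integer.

class = fixed-axis compound train [5 meshes; 5 ratios multiply, 5 sense flips]
mesh 1 [45T→24T]: running ratio 15/8, sense −
mesh 2 [20T→20T]: running ratio 15/8, sense +
mesh 3 [20T→31T]: running ratio 75/62, sense −
mesh 4 [76T→67T]: running ratio 2850/2077, sense +
mesh 5 [42T→13T]: running ratio 119700/27001, sense −
ω_out/ω_in = -119700/27001

-119700/27001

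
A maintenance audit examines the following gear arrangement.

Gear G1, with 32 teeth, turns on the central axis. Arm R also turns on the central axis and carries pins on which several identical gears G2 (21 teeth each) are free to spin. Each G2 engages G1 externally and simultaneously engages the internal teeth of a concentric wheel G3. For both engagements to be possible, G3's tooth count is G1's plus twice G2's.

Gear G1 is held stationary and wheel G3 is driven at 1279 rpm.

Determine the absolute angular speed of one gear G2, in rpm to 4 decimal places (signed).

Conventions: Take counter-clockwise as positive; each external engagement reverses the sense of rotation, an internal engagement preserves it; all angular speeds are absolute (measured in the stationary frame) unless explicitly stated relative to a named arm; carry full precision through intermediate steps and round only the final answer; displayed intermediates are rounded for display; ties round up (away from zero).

+2253.4762 rpm

planetary set (32T centre, 21T on arm, 74T internal) — Willis relation
normalise by the input: solve with ω_ring = 1, then scale by 1279 rpm
ring teeth: 32 + 2·21 = 74
32(ω_sun−ω_arm) = −74(ω_ring−ω_arm),  ω_sun = 0, ω_ring = 1
32(0−ω_arm) = −74(1−ω_arm)  ⇒  106·ω_arm = 74  ⇒  ω_arm = 37/53
sun–planet mesh: 32·(0−37/53) = −21·(ω_p−ω_arm)  ⇒  ω_p−ω_arm = 1184/1113
ω_p = 37/53 + 1184/1113 = 37/21
scale: ω_p = 37/21 × 1279 rpm = +2253.4762 rpm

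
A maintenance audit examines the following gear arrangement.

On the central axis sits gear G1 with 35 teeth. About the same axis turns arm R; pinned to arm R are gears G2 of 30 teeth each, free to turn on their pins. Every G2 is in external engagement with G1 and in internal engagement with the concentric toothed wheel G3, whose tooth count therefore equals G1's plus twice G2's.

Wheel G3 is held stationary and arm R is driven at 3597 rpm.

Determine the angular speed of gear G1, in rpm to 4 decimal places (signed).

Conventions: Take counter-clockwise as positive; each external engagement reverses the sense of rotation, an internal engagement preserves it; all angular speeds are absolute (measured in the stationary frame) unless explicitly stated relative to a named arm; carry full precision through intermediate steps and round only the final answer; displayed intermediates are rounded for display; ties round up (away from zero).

+13360.2857 rpm

planetary set (35T centre, 30T on arm, 95T internal) — Willis relation
normalise by the input: solve with ω_arm = 1, then scale by 3597 rpm
ring teeth: 35 + 2·30 = 95
35(ω_sun−ω_arm) = −95(ω_ring−ω_arm),  ω_ring = 0, ω_arm = 1
ω_sun = 1 − (95/35)(0−1) = 26/7
scale: ω_sun = 26/7 × 3597 rpm = +13360.2857 rpm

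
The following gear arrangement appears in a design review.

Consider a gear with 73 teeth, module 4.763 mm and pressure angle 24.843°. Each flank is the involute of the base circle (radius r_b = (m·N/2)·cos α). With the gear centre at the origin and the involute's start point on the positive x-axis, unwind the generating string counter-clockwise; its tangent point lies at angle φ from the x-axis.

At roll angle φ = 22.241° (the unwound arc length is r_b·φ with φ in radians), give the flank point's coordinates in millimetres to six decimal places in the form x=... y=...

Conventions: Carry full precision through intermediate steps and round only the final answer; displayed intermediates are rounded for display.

x=169.203863 y=3.029826

topology: single-mesh involute geometry — m = 4.763, N = 73
pitch radius r_p = m·N/2 = 4.763·73/2 = 173.849500
base radius r_b = r_p·cos α = 173.849500·cos 24.843° = 157.761889
roll angle φ = 22.241° = 0.38817868 rad
x = r_b·(cos φ + φ·sin φ) = 169.203863
y = r_b·(sin φ − φ·cos φ) = 3.029826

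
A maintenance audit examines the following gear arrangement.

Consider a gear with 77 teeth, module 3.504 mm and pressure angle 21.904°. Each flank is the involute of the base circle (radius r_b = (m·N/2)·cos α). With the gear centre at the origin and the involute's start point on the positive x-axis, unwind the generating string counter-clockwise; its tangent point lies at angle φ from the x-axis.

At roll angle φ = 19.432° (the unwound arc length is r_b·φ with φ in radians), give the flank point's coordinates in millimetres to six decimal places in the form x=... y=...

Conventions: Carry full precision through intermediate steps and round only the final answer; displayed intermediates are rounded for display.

x=132.158155 y=1.608954

recognized (one wheel, involute flank): single-mesh tooth geometry, m = 3.504, N = 77
pitch radius r_p = m·N/2 = 3.504·77/2 = 134.904000
base radius r_b = r_p·cos α = 134.904000·cos 21.904° = 125.165309
roll angle φ = 19.432° = 0.33915238 rad
x = r_b·(cos φ + φ·sin φ) = 132.158155
y = r_b·(sin φ − φ·cos φ) = 1.608954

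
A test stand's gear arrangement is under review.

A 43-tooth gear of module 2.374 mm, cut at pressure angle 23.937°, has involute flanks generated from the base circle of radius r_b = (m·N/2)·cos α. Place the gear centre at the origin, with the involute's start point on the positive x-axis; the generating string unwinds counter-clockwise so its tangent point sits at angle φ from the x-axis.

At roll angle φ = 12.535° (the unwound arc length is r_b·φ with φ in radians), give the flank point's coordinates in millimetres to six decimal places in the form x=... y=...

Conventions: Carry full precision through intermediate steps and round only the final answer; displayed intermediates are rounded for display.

x=47.754188 y=0.162056

topology: single-mesh involute geometry — m = 2.374, N = 43
pitch radius r_p = m·N/2 = 2.374·43/2 = 51.041000
base radius r_b = r_p·cos α = 51.041000·cos 23.937° = 46.651073
roll angle φ = 12.535° = 0.21877702 rad
x = r_b·(cos φ + φ·sin φ) = 47.754188
y = r_b·(sin φ − φ·cos φ) = 0.162056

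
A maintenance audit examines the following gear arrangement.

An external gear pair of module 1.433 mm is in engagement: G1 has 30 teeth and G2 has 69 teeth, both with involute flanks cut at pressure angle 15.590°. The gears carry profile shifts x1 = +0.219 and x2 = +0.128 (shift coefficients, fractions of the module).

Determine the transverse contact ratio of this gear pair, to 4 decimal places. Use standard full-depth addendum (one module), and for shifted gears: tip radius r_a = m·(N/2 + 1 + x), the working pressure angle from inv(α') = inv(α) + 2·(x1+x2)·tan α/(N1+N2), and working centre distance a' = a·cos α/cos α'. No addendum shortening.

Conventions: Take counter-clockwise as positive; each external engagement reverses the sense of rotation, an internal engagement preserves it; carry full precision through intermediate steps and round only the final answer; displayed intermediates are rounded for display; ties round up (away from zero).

1.8916

single-mesh involute tooth geometry (30T engaging 69T at module 1.433)
base radii: r_b1 = 20.704188, r_b2 = 47.619632
tip radii: r_a1 = 23.241827, r_a2 = 51.054924
inv(α') = inv(15.590°) + 2·(+0.219+0.128)·tan α/(30+69) = 0.00887599  ⇒  α' = 16.90832°
a' = a·cos α / cos α' = 70.9335·cos 15.590°/cos 16.90832° = 71.410811
action lengths: √(r_a1²−r_b1²) = 10.560262, √(r_a2²−r_b2²) = 18.411298
base pitch p_b = π·m·cos α = 4.336275
CR = (10.560262 + 18.411298 − 71.410811·sin 16.90832°)/4.336275 = 1.891569
contact ratio ≈ 1.8916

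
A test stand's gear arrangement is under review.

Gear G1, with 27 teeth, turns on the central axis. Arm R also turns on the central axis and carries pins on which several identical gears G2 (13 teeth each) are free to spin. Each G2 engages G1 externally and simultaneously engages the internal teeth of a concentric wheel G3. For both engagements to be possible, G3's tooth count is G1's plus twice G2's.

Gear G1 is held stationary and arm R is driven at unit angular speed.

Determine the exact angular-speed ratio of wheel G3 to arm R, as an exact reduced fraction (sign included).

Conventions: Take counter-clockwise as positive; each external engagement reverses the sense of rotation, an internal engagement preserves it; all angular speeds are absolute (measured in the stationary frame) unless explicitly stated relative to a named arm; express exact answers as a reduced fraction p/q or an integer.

80/53

topology: planetary set — G1 27T / G2 13T / G3 53T, arm = carrier (Willis)
ring teeth: 27 + 2·13 = 53
27(ω_sun−ω_arm) = −53(ω_ring−ω_arm),  ω_sun = 0, ω_arm = 1
ω_ring = 1 − (27/53)(0−1) = 80/53
ω_out/ω_in = 80/53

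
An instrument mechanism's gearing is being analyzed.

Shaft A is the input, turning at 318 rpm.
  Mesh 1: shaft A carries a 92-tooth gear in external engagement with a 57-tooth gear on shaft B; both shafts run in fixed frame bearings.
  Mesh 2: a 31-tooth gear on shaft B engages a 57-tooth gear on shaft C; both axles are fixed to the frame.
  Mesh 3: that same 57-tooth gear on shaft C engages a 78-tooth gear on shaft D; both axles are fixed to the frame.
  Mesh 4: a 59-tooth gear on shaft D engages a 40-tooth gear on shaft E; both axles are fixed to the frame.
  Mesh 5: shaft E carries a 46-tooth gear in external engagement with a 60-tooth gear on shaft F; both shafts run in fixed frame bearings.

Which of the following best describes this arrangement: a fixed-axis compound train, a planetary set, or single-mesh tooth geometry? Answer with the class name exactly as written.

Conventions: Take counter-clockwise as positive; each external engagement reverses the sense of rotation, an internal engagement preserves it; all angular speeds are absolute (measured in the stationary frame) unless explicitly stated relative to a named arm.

recognized (6 fixed axles, 5 meshes): fixed-axis compound train
classification: fixed-axis compound train

fixed-axis compound train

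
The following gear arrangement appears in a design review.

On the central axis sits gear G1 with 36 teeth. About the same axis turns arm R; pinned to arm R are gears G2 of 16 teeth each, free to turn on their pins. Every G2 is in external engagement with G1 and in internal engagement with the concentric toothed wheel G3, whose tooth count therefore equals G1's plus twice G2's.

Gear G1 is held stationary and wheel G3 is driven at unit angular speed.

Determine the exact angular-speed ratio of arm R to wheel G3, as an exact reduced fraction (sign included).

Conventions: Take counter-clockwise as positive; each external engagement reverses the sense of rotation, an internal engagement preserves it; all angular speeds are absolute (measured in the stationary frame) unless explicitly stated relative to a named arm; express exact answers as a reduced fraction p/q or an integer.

topology: planetary set — G1 36T / G2 16T / G3 68T, arm = carrier (Willis)
ring teeth: 36 + 2·16 = 68
36(ω_sun−ω_arm) = −68(ω_ring−ω_arm),  ω_sun = 0, ω_ring = 1
36(0−ω_arm) = −68(1−ω_arm)  ⇒  104·ω_arm = 68  ⇒  ω_arm = 17/26
ω_out/ω_in = 17/26

17/26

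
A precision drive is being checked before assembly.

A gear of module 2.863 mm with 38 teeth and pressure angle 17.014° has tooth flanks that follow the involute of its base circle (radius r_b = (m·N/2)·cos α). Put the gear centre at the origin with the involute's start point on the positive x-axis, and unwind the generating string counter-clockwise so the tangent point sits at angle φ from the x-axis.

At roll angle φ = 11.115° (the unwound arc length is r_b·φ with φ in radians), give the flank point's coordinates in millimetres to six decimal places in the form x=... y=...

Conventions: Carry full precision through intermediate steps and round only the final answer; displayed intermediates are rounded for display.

topology: single-mesh involute geometry — m = 2.863, N = 38
pitch radius r_p = m·N/2 = 2.863·38/2 = 54.397000
base radius r_b = r_p·cos α = 54.397000·cos 17.014° = 52.016222
roll angle φ = 11.115° = 0.19399335 rad
x = r_b·(cos φ + φ·sin φ) = 52.985807
y = r_b·(sin φ − φ·cos φ) = 0.126108

x=52.985807 y=0.126108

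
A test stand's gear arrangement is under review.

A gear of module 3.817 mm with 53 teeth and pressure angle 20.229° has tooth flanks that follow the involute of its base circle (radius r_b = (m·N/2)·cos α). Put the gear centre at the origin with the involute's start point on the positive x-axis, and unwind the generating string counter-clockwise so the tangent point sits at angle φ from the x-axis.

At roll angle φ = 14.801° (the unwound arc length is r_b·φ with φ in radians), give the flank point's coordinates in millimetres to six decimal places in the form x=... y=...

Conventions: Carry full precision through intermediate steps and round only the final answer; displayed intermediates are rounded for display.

x=98.025543 y=0.541753

class = single-mesh tooth geometry [base-circle involute, m = 3.817, 53T]
pitch radius r_p = m·N/2 = 3.817·53/2 = 101.150500
base radius r_b = r_p·cos α = 101.150500·cos 20.229° = 94.911348
roll angle φ = 14.801° = 0.25832618 rad
x = r_b·(cos φ + φ·sin φ) = 98.025543
y = r_b·(sin φ − φ·cos φ) = 0.541753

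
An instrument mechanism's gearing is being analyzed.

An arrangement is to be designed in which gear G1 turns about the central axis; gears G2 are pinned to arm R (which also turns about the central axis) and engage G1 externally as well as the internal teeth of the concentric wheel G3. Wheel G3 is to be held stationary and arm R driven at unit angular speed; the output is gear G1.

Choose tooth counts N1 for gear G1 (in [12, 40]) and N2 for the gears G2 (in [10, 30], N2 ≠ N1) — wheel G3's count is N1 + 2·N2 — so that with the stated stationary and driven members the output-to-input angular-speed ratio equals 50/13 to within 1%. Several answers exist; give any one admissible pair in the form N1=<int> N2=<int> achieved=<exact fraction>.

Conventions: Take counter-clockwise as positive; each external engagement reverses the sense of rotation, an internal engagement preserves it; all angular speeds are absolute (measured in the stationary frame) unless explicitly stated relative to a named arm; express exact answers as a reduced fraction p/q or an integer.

planetary set to be sized for 50/13 (Willis relation)
Willis with ω_ring = 0: ω_sun/ω_arm = (N1+N3)/N1; set equal to 50/13  ⇒  N3/N1 = 50/13 − 1 = 37/13
N3 = N1 + 2·N2  ⇒  N2/N1 = (N3/N1 − 1)/2 = (37/13 − 1)/2 = 12/13
smallest multiple with N1 ≥ 12 and N2 ≥ 10: k = 1  ⇒  N1 = 1·13 = 13, N2 = 1·12 = 12 (N1 ≤ 40, N2 ≤ 30, N2 ≠ N1 ✓), N3 = 13 + 2·12 = 37
check: (N1+N3)/N1 with N1 = 13, N3 = 37 gives 50/13; |achieved − target| = 0 ≤ 1/26 ✓

N1=13 N2=12 achieved=50/13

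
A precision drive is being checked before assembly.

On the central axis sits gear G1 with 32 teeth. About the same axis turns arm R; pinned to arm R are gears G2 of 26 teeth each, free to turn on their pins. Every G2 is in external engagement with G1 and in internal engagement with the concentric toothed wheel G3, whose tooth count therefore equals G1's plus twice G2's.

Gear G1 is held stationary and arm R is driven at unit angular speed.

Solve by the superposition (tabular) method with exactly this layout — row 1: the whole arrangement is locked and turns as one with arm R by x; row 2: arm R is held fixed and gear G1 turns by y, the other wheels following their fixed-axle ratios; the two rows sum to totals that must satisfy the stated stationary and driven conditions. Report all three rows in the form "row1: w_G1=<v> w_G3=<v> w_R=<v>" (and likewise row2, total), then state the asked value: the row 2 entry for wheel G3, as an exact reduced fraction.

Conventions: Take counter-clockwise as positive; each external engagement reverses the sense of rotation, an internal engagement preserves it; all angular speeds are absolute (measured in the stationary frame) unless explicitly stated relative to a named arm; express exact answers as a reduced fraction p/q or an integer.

topology: planetary set — G1 32T / G2 26T / G3 84T, arm = carrier (Willis)
row 1: whole set turns with the arm by x
row 2: sun turns y, ring = −(32/84)·y, arm 0
boundary: total ω_sun = x + y = 0 and total ω_arm = x = 1  ⇒  y = -1, x = 1
row 2 ring = −(32/84)·(-1) = 8/21
totals (row 1 + row 2): sun 1 + (-1) = 0, ring 1 + 8/21 = 29/21, arm 1 + 0 = 1
asked cell (row2, ring) = 8/21

row1: w_G1=1 w_G3=1 w_R=1
row2: w_G1=-1 w_G3=8/21 w_R=0
total: w_G1=0 w_G3=29/21 w_R=1
asked value: 8/21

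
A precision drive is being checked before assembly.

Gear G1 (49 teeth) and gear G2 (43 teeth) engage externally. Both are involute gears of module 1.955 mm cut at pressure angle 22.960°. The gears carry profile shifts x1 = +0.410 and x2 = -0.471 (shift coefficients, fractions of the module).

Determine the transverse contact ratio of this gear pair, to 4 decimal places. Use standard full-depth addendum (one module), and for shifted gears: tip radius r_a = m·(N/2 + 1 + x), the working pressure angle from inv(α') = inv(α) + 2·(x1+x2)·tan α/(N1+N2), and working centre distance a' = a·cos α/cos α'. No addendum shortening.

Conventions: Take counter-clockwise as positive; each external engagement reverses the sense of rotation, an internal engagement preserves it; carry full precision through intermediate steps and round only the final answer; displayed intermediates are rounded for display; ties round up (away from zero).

class = single-mesh tooth geometry [involute pair 49T × 43T, m = 1.955]
base radii: r_b1 = 44.102936, r_b2 = 38.702577
tip radii: r_a1 = 50.654050, r_a2 = 43.066695
inv(α') = inv(22.960°) + 2·(+0.410-0.471)·tan α/(49+43) = 0.02236175  ⇒  α' = 22.77907°
a' = a·cos α / cos α' = 89.9300·cos 22.960°/cos 22.77907° = 89.810299
action lengths: √(r_a1²−r_b1²) = 24.915132, √(r_a2²−r_b2²) = 18.890495
base pitch p_b = π·m·cos α = 5.655243
CR = (24.915132 + 18.890495 − 89.810299·sin 22.77907°)/5.655243 = 1.597275
contact ratio ≈ 1.5973

1.5973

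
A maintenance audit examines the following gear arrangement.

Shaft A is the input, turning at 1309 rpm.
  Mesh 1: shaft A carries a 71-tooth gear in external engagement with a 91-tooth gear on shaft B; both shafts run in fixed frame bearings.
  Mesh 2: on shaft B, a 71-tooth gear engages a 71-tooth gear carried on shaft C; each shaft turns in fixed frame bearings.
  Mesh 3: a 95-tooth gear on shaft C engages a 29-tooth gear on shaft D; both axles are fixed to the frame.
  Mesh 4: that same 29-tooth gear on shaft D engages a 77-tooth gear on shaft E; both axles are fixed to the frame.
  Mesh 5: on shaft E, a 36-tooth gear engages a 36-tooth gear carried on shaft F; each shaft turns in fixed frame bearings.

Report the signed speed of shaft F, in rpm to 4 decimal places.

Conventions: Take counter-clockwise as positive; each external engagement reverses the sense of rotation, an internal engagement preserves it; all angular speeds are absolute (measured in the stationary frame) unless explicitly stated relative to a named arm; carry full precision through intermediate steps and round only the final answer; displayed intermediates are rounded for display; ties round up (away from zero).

-1260.0549 rpm

class = fixed-axis compound train [5 meshes; 5 ratios multiply, 5 sense flips]
mesh 1 [71T→91T]: ω = 1309.0000×71/91 = 1021.3077 rpm, sense flips to −
mesh 2 [71T→71T]: ω = 1021.3077×71/71 = 1021.3077 rpm, sense flips to +
mesh 3 [95T→29T]: ω = 1021.3077×95/29 = 3345.6631 rpm, sense flips to −
mesh 4 [29T→77T]: ω = 3345.6631×29/77 = 1260.0549 rpm, sense flips to +
mesh 5 [36T→36T]: ω = 1260.0549×36/36 = 1260.0549 rpm, sense flips to −
signed output speed = -1260.0549 rpm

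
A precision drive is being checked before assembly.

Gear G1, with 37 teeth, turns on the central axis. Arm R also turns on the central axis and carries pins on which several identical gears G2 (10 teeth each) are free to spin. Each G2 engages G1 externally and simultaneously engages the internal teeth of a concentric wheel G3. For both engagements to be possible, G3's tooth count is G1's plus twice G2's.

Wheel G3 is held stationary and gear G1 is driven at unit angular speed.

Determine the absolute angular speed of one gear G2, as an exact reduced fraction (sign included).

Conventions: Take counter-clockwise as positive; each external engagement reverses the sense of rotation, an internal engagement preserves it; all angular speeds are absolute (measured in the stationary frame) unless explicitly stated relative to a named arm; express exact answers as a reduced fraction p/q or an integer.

-37/20

planetary set (37T centre, 10T on arm, 57T internal) — Willis relation
ring teeth: 37 + 2·10 = 57
37(ω_sun−ω_arm) = −57(ω_ring−ω_arm),  ω_ring = 0, ω_sun = 1
37(1−ω_arm) = −57(0−ω_arm)  ⇒  94·ω_arm = 37  ⇒  ω_arm = 37/94
sun–planet mesh: 37·(1−37/94) = −10·(ω_p−ω_arm)  ⇒  ω_p−ω_arm = -2109/940
ω_p = 37/94 − 2109/940 = -37/20
exact speed ratio = -37/20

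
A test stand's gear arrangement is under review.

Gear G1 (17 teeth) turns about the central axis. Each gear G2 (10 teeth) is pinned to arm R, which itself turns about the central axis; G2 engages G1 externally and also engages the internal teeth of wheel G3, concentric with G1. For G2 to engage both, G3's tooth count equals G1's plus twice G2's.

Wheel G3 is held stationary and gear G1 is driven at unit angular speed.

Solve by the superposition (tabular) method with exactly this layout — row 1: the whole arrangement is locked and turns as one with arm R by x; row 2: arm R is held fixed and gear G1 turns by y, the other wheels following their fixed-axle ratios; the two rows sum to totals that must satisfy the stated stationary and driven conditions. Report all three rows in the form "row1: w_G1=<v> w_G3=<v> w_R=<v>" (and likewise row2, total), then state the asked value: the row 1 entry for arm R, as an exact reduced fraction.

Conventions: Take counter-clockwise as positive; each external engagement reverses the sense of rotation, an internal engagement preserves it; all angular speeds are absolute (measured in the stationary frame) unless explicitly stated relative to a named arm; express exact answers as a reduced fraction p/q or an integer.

planetary set (17T centre, 10T on arm, 37T internal) — Willis relation
row 1 — lock + rotate with arm: ω_sun = ω_ring = ω_arm = x
row 2 (arm held, sun turns y): ω_ring = −(17/37)·y, ω_arm = 0
boundary: total ω_ring = x − (17/37)·y = 0 and total ω_sun = x + y = 1  ⇒  y = 37/54, x = 17/54
row 2 ring = −(17/37)·37/54 = -17/54
totals (row 1 + row 2): sun 17/54 + 37/54 = 1, ring 17/54 + (-17/54) = 0, arm 17/54 + 0 = 17/54
asked cell (row1, arm) = 17/54

row1: w_G1=17/54 w_G3=17/54 w_R=17/54
row2: w_G1=37/54 w_G3=-17/54 w_R=0
total: w_G1=1 w_G3=0 w_R=17/54
asked value: 17/54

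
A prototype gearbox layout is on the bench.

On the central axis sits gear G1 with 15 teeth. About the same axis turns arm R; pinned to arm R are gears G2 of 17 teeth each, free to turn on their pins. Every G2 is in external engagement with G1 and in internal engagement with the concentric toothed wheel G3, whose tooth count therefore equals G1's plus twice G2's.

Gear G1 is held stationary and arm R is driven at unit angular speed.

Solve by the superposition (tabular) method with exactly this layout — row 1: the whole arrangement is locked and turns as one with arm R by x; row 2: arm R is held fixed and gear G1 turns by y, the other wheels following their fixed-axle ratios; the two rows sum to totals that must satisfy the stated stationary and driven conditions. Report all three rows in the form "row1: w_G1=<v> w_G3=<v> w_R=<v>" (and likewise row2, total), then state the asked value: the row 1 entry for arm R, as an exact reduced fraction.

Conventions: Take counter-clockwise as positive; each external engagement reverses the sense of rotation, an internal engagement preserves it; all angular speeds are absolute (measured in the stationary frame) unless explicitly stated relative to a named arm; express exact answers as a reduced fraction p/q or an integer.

row1: w_G1=1 w_G3=1 w_R=1
row2: w_G1=-1 w_G3=15/49 w_R=0
total: w_G1=0 w_G3=64/49 w_R=1
asked value: 1

topology: planetary set — G1 15T / G2 17T / G3 49T, arm = carrier (Willis)
superposition row 1 [locked train]: every member turns x
superposition row 2 [arm held]: sun y, ring −(15/49)·y, arm 0
boundary: total ω_sun = x + y = 0 and total ω_arm = x = 1  ⇒  y = -1, x = 1
row 2 ring = −(15/49)·(-1) = 15/49
totals (row 1 + row 2): sun 1 + (-1) = 0, ring 1 + 15/49 = 64/49, arm 1 + 0 = 1
asked cell (row1, arm) = 1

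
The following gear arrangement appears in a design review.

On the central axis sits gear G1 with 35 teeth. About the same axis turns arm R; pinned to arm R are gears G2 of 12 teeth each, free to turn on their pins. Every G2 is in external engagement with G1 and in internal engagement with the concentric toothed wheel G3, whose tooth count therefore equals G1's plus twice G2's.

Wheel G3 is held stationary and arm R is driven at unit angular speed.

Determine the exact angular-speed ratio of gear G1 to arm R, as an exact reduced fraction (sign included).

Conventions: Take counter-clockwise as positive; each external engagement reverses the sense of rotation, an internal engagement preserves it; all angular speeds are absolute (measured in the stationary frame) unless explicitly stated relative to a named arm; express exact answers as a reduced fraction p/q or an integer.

94/35

planetary set (35T centre, 12T on arm, 59T internal) — Willis relation
ring teeth: 35 + 2·12 = 59
35(ω_sun−ω_arm) = −59(ω_ring−ω_arm),  ω_ring = 0, ω_arm = 1
ω_sun = 1 − (59/35)(0−1) = 94/35
ω_out/ω_in = 94/35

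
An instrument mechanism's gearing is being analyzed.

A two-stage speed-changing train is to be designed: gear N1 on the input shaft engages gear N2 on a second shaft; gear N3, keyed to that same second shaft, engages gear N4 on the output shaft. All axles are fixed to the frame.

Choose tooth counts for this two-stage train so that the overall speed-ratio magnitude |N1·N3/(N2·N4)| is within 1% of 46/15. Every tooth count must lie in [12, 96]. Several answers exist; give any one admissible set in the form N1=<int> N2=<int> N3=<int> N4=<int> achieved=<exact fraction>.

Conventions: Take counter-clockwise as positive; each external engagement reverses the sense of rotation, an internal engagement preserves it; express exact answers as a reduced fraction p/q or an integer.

topology: fixed-axis compound train — 2 stages, target 46/15
target = 46/15 in lowest terms: an exact hit needs N1·N3 = k·46 and N2·N4 = k·15 for one integer k, every count in [12, 96]; additionally prefer no 1:1 stage (N1 ≠ N2, N3 ≠ N4)
k = 1…11: no 1:1-free in-range split of k·46 and k·15 into factor pairs; take k = 12
k = 12: N1·N3 = 552 = 12·46, N2·N4 = 180 = 15·12
achieved = 12·46/(15·12) = 46/15; |achieved − target| = 0 ≤ 23/750 ✓

N1=12 N2=15 N3=46 N4=12 achieved=46/15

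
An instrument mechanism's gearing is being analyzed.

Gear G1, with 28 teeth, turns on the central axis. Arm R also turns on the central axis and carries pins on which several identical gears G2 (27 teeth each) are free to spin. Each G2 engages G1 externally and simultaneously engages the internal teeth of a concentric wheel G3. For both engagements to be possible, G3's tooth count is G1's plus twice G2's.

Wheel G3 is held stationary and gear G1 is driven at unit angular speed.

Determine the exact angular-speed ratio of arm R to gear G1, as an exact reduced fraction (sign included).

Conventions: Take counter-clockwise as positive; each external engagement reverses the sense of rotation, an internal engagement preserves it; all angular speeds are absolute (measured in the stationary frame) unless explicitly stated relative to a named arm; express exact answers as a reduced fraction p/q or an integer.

14/55

recognized (axles ride arm R): planetary set, 28/27/82 teeth
ring teeth: 28 + 2·27 = 82
28(ω_sun−ω_arm) = −82(ω_ring−ω_arm),  ω_ring = 0, ω_sun = 1
28(1−ω_arm) = −82(0−ω_arm)  ⇒  110·ω_arm = 28  ⇒  ω_arm = 14/55
ω_out/ω_in = 14/55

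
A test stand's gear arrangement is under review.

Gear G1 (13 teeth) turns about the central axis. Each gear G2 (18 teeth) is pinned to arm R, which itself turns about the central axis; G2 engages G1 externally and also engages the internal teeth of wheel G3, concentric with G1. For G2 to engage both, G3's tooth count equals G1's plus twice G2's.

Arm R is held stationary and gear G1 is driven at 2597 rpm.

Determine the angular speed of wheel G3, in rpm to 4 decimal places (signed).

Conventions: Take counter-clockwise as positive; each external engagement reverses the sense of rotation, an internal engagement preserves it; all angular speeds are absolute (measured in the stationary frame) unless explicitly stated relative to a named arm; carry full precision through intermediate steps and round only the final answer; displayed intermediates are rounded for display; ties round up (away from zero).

planetary set (13T centre, 18T on arm, 49T internal) — Willis relation
normalise by the input: solve with ω_sun = 1, then scale by 2597 rpm
ring teeth: 13 + 2·18 = 49
13(ω_sun−ω_arm) = −49(ω_ring−ω_arm),  ω_arm = 0, ω_sun = 1
ω_ring = 0 − (13/49)(1−0) = -13/49
scale: ω_ring = -13/49 × 2597 rpm = -689.0000 rpm

-689.0000 rpm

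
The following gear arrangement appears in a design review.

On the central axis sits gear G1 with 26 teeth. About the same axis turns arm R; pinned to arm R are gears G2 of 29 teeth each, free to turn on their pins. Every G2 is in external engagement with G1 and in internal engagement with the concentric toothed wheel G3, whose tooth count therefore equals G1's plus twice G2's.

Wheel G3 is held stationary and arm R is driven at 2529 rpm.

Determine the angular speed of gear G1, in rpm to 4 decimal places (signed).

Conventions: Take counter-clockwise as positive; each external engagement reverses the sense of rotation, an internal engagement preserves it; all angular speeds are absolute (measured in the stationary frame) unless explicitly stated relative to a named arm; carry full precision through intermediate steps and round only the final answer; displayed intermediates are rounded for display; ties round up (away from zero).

+10699.6154 rpm

planetary set (26T centre, 29T on arm, 84T internal) — Willis relation
normalise by the input: solve with ω_arm = 1, then scale by 2529 rpm
ring teeth: 26 + 2·29 = 84
26(ω_sun−ω_arm) = −84(ω_ring−ω_arm),  ω_ring = 0, ω_arm = 1
ω_sun = 1 − (84/26)(0−1) = 55/13
scale: ω_sun = 55/13 × 2529 rpm = +10699.6154 rpm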